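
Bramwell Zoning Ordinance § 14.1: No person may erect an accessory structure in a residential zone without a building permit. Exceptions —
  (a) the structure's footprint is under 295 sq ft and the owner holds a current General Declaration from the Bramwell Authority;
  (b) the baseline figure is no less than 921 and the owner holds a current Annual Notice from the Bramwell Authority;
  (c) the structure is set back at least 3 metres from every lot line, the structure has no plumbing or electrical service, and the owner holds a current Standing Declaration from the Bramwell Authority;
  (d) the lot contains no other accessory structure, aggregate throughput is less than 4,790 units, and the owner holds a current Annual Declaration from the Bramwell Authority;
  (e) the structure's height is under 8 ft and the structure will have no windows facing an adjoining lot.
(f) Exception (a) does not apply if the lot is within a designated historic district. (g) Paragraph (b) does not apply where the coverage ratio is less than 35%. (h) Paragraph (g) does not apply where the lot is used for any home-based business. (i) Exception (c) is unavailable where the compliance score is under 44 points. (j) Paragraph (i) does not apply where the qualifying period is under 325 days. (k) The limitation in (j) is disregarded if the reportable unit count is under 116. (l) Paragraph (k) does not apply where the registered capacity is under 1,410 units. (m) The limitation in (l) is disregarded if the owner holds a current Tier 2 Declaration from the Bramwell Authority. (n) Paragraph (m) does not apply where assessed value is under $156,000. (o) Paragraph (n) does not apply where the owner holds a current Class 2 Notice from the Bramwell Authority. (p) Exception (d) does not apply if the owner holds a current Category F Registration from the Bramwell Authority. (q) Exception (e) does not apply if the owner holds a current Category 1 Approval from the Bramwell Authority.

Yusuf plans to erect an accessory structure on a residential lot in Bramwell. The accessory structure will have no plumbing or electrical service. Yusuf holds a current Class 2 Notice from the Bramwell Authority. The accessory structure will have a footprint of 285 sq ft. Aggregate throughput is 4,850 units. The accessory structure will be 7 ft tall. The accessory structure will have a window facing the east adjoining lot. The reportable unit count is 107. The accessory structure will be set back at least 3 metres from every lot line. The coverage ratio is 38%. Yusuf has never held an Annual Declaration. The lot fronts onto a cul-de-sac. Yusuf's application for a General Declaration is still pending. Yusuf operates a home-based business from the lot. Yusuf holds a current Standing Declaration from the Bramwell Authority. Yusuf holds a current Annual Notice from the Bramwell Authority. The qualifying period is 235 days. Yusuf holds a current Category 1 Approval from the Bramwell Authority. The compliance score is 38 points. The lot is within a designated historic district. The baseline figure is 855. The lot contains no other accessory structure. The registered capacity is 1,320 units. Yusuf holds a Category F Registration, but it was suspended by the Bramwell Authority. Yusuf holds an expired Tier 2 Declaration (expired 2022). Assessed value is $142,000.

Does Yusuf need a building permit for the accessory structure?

No — exception (c) applies; Yusuf does not need a building permit.

Exception (a) does not apply: no current General Declaration is held.
Exception (b) does not apply: the baseline figure is 855, short of 921.
Exception (c)'s conditions are all satisfied: the setback is at least 3 m on every side; there is no plumbing or electrical service; a current Standing Declaration is held. Considering the limiting provisions: (i) would limit (c) — the compliance score is 38 points, under the 44 points limit — but (j) sets (i) aside: (j) applies — the qualifying period is 235 days, under the 325 days limit. (k) is triggered (the reportable unit count is 107, under the 116 limit), but is itself disapplied by (l): (l) operates — the registered capacity is 1,320 units, under the 1,410 units limit. (m) is inapplicable (the Tier 2 Declaration is not current), so (l) stands. (c) remains available.
Exception (d) requires that aggregate throughput is less than 4,790 units; but aggregate throughput is 4,850 units, not less than 4,790 units, so (d) is unavailable.
Exception (e) fails — a window faces an adjoining lot.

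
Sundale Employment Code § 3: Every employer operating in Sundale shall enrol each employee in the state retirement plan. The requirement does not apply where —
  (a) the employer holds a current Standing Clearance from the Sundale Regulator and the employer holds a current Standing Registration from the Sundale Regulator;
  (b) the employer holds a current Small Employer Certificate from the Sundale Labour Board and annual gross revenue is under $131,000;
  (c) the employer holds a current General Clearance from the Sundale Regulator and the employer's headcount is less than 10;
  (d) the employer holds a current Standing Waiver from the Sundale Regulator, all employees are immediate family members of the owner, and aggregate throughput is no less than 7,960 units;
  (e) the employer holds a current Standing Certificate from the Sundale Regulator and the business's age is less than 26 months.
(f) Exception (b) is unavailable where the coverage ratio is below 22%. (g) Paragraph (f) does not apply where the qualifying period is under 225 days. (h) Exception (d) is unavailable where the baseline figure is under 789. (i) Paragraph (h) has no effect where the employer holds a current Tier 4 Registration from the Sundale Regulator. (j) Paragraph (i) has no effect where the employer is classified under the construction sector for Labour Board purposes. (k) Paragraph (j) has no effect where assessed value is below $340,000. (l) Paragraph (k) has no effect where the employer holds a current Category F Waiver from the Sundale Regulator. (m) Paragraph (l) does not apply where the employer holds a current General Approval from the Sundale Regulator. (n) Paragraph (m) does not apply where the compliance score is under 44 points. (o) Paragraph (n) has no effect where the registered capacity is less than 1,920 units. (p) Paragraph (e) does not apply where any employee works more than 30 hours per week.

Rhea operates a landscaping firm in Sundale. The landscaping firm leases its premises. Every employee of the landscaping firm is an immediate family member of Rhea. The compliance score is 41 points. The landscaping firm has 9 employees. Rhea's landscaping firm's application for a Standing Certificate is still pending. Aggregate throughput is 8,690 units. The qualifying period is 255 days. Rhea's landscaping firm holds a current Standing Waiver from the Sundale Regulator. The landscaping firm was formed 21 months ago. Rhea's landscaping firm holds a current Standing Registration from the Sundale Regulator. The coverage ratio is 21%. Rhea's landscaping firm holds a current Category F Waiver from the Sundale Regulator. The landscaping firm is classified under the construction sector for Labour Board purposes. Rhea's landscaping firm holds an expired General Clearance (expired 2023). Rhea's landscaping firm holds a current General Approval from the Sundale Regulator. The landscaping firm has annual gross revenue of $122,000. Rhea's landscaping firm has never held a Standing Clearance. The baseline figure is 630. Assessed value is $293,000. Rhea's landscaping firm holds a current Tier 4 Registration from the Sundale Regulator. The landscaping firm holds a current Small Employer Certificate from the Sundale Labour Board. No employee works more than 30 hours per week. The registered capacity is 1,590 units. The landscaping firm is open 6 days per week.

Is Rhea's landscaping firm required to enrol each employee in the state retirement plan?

Exception (a) does not apply: the Standing Clearance is not current.
Exception (b): a current Small Employer Certificate is held; annual gross revenue is $122,000, under the $131,000 limit — every condition holds. But applying paragraphs (f)–(g): (f) is engaged — the coverage ratio is 21%, below the 22% limit. (g), which would lift (f), is not triggered — the qualifying period is 255 days, not under 225 days. So (b) is unavailable.
Exception (c) fails — the General Clearance is not current.
Exception (d) is satisfied on its face — a current Standing Waiver is held; every employee is an immediate family member; aggregate throughput is 8,690 units, meeting the 7,960 units threshold. Considering the limiting provisions: (h) would limit (d) — the baseline figure is 630, under the 789 limit — but (i) sets (h) aside: (i) applies — a current Tier 4 Registration is held. (j) would limit (i) — the landscaping firm is classified under the construction sector — but (k) sets (j) aside: (k) operates against (j): assessed value is $293,000, below the $340,000 limit. (l) would limit (k) — a current Category F Waiver is held — but (m) sets (l) aside: (m) operates against (l): a current General Approval is held. (n) operates (the compliance score is 41 points, under the 44 points limit), but is displaced by (o): (o) applies — the registered capacity is 1,590 units, less than the 1,920 units limit. Exception (d) stands.
Exception (e) requires that the employer holds a current Standing Certificate from the Sundale Regulator; but there is no Standing Certificate in force, so (e) is unavailable.

No — exception (d) applies; Rhea's landscaping firm is not required to enrol each employee in the state retirement plan.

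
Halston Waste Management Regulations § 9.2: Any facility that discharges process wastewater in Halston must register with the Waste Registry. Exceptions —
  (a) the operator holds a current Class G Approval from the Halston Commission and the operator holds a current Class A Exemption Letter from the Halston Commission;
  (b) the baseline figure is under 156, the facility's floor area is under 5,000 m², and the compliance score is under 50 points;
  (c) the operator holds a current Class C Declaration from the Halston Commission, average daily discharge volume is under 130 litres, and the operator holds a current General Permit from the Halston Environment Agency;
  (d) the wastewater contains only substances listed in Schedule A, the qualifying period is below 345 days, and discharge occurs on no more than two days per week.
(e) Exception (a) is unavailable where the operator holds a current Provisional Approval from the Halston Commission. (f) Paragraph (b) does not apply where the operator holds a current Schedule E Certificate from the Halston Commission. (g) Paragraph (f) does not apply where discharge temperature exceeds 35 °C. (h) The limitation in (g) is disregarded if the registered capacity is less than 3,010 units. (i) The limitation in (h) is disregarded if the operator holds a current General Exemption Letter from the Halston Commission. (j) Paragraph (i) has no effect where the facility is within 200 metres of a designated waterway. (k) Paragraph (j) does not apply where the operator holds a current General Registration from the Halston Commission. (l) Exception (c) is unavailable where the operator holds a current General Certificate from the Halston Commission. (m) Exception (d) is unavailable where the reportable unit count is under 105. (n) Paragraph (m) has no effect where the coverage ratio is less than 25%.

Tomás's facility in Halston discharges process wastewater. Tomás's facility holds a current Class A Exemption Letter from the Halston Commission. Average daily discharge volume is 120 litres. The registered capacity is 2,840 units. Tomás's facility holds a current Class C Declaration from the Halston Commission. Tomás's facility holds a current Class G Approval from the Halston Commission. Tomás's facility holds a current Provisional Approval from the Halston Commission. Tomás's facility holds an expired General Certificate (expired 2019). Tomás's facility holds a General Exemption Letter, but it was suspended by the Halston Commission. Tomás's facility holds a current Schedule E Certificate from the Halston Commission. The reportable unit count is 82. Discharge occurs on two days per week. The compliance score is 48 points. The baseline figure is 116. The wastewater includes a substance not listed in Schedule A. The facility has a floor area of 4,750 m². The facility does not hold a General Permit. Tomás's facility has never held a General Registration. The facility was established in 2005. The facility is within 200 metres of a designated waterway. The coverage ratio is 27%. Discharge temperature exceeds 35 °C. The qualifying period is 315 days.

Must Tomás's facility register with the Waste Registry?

All of (a)'s requirements are met (a current Class G Approval is held; a current Class A Exemption Letter is held). But applying paragraph (e): (e) is engaged — a current Provisional Approval is held. (a) is therefore removed.
Exception (b): the baseline figure is 116, under the 156 limit; the facility's floor area is 4,750 m², under the 5,000 m² limit; the compliance score is 48 points, under the 50 points limit — every condition holds. However, paragraphs (f)–(k) must be considered: (f) is engaged — a current Schedule E Certificate is held. (g) applies (discharge temperature exceeds 35 °C), but is itself disapplied by (h): (h) is triggered — the registered capacity is 2,840 units, less than the 3,010 units limit. (i), which would lift (h), is not engaged — the General Exemption Letter is not current. Exception (b) does not apply.
Exception (c) requires that the operator holds a current General Permit from the Halston Environment Agency; but no General Permit is held, so (c) is unavailable.
Exception (d) requires that the wastewater contains only substances listed in Schedule A; but the wastewater includes a non-Schedule-A substance, so (d) is unavailable.
No exception is made out. Tomás's facility falls within the general rule.

Yes — Tomás's facility must register with the Waste Registry.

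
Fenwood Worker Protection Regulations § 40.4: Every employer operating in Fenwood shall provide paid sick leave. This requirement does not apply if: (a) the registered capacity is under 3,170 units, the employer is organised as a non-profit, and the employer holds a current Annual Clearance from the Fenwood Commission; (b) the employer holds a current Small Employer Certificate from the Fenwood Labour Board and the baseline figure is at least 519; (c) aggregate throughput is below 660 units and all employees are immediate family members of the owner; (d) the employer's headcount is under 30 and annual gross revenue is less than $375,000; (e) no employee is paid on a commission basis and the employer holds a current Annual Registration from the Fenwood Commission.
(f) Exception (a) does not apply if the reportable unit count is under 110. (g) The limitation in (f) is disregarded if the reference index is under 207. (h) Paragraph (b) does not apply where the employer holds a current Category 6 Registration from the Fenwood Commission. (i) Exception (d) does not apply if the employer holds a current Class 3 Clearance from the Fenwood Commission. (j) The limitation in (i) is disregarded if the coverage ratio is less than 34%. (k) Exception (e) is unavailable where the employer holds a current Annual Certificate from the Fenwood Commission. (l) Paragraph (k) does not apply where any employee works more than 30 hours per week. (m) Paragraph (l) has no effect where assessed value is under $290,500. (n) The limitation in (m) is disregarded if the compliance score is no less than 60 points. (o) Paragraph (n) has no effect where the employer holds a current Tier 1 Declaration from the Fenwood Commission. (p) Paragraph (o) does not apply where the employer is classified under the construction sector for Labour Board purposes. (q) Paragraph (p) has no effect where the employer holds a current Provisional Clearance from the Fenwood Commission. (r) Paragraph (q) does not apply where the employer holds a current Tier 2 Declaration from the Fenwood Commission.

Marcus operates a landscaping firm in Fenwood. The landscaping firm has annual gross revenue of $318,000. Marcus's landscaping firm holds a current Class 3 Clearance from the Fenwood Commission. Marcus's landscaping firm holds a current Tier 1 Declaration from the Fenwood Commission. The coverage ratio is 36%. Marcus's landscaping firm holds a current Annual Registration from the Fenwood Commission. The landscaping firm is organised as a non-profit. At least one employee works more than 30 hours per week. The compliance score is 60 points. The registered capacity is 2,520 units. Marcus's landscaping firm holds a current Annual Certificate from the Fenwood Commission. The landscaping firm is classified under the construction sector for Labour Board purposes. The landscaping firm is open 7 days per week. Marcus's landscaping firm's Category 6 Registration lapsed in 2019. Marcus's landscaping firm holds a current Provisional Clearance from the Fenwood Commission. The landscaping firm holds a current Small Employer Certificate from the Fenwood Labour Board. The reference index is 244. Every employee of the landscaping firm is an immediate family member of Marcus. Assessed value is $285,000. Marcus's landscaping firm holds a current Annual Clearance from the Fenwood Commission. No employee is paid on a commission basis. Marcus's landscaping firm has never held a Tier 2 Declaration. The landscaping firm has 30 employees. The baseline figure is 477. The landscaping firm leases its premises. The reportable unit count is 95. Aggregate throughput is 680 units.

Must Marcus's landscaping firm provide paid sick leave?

Yes — Marcus's landscaping firm must provide paid sick leave.

Exception (a): the registered capacity is 2,520 units, under the 3,170 units limit; the employer is a non-profit; a current Annual Clearance is held — every condition holds. But: (f) is triggered — the reportable unit count is 95, under the 110 limit. (g) is inapplicable (the reference index is 244, not under 207), so (f) stands. So (a) is unavailable.
Exception (b) fails — the baseline figure is 477, short of 519.
Exception (c) fails — aggregate throughput is 680 units, not below 660 units.
Exception (d) requires that the employer's headcount is under 30; but the employer's headcount is 30, not under 30, so (d) is unavailable.
Exception (e)'s conditions are all satisfied: no employee is paid on commission; a current Annual Registration is held. Turning to paragraphs (k)–(r): (k) operates against (e): a current Annual Certificate is held. (l) would limit (k) — at least one employee exceeds 30 hours/week — but (m) sets (l) aside: (m) is triggered — assessed value is $285,000, under the $290,500 limit. (n) is triggered (the compliance score is 60 points, meeting the 60 points threshold), but is overridden by (o): (o) operates — a current Tier 1 Declaration is held. (p) operates (the landscaping firm is classified under the construction sector), but is overridden by (q): (q) operates — a current Provisional Clearance is held. (r), which would lift (q), is not triggered — the Tier 2 Declaration is not current. Exception (e) does not apply.
None of the exceptions is available; § 40.4 applies in full.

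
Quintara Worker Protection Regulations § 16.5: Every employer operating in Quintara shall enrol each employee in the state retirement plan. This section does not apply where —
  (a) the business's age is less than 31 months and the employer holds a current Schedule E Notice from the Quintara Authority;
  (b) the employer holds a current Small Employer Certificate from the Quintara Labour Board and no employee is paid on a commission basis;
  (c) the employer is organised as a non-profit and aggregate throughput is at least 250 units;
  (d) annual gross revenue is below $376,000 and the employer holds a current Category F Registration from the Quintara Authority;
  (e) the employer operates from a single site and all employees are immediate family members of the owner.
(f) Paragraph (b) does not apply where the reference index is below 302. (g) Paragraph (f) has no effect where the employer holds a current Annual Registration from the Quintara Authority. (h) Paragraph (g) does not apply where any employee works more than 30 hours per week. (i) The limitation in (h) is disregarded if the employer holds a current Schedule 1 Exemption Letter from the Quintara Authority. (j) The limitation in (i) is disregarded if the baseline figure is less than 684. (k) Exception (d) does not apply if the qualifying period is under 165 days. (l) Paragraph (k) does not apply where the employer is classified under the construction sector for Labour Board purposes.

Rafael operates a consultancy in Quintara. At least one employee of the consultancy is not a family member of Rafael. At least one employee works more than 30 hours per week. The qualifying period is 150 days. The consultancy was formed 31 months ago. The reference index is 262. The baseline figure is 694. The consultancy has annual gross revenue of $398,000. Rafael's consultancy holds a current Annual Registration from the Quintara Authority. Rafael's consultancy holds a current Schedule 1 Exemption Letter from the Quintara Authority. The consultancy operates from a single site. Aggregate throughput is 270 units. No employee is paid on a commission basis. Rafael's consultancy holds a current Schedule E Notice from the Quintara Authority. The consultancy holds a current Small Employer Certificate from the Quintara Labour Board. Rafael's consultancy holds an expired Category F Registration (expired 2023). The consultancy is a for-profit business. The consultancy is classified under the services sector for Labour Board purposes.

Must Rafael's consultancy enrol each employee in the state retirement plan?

No — exception (b) applies; Rafael's consultancy is not required to enrol each employee in the state retirement plan.

Exception (a) fails — the business's age is 31 months, not less than 31 months.
All of (b)'s requirements are met (a current Small Employer Certificate is held; no employee is paid on commission). Applying paragraphs (f)–(j): (f) would limit (b) — the reference index is 262, below the 302 limit — but (g) sets (f) aside: (g) operates — a current Annual Registration is held. (h) would limit (g) — at least one employee exceeds 30 hours/week — but (i) sets (h) aside: (i) operates — a current Schedule 1 Exemption Letter is held. (j), which would lift (i), is inapplicable — the baseline figure is 694, not less than 684. So (b) applies.
Exception (c) requires that the employer is organised as a non-profit; but the employer is for-profit, so (c) is unavailable.
Exception (d) does not apply: annual gross revenue is $398,000, not below $376,000.
Exception (e) does not apply: at least one employee is not a family member.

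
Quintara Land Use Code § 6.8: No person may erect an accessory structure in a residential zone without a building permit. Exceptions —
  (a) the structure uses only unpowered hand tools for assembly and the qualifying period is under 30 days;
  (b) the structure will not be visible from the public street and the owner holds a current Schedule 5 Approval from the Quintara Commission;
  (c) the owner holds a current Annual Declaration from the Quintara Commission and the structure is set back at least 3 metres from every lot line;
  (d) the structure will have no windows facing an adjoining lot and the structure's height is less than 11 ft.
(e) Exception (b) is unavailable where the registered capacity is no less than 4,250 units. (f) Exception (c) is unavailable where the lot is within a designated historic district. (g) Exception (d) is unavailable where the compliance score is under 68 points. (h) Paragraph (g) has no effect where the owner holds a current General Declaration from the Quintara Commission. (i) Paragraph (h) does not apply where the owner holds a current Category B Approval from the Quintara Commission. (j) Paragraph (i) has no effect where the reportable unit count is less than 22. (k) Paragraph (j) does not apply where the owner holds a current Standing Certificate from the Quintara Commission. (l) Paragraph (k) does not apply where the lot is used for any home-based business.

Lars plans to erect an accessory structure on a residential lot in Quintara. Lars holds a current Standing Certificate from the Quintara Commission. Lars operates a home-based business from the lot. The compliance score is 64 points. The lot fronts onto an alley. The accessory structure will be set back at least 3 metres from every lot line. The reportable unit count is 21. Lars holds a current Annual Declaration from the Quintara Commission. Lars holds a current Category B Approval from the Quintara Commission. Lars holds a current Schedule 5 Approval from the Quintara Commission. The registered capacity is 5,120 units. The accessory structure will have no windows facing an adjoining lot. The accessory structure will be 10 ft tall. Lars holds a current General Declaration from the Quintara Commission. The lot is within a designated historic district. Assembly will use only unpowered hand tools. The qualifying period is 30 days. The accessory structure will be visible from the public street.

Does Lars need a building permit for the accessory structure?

No — exception (d) applies; Lars does not need a building permit.

Exception (a) requires that the qualifying period is under 30 days; but the qualifying period is 30 days, not under 30 days, so (a) is unavailable.
Exception (b) fails — the structure will be visible from the street.
Exception (c): a current Annual Declaration is held; the setback is at least 3 m on every side — every condition holds. But applying paragraph (f): (f) operates against (c): the lot is in a historic district. (c) is therefore removed.
All of (d)'s requirements are met (no windows face an adjoining lot; the structure's height is 10 ft, less than the 11 ft limit). Under paragraphs (g)–(l): (g) would limit (d) — the compliance score is 64 points, under the 68 points limit — but (h) sets (g) aside: (h) applies — a current General Declaration is held. (i) would limit (h) — a current Category B Approval is held — but (j) sets (i) aside: (j) applies — the reportable unit count is 21, less than the 22 limit. (k) applies (a current Standing Certificate is held), but is overridden by (l): (l) is triggered — a home-based business operates on the lot. (d) remains available.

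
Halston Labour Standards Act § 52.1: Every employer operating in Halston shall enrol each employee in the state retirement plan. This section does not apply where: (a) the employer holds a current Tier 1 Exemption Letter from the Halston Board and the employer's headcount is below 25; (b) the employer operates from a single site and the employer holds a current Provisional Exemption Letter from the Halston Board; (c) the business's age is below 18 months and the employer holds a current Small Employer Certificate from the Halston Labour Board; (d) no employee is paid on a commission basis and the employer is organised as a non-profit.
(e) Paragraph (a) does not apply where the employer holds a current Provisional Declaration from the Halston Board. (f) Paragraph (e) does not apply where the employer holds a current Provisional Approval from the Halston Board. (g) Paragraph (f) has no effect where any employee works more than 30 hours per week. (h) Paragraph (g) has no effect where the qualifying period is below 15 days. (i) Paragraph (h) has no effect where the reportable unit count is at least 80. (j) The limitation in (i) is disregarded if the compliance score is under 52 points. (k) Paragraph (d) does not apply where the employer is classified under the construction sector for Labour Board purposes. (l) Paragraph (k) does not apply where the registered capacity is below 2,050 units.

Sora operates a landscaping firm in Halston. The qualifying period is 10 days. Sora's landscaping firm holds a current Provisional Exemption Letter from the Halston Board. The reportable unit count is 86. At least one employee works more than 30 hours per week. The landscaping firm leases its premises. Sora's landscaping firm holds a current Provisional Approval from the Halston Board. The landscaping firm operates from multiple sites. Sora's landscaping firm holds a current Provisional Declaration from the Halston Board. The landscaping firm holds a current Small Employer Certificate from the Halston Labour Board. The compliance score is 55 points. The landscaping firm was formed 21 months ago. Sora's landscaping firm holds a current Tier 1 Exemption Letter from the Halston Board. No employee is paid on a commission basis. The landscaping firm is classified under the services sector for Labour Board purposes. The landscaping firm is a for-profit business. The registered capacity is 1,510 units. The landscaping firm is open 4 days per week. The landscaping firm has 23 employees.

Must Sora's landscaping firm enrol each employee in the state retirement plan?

Exception (a): a current Tier 1 Exemption Letter is held; the employer's headcount is 23, below the 25 limit — every condition holds. However, paragraphs (e)–(j) must be considered: (e) operates — a current Provisional Declaration is held. (f) operates (a current Provisional Approval is held), but is set aside by (g): (g) is engaged — at least one employee exceeds 30 hours/week. (h) would limit (g) — the qualifying period is 10 days, below the 15 days limit — but (i) sets (h) aside: (i) is triggered — the reportable unit count is 86, meeting the 80 threshold. (j) is inapplicable (the compliance score is 55 points, not under 52 points), so (i) stands. (a) is therefore removed.
Exception (b) does not apply: the employer operates from multiple sites.
Exception (c) requires that the business's age is below 18 months; but the business's age is 21 months, not below 18 months, so (c) is unavailable.
Exception (d) requires that the employer is organised as a non-profit; but the employer is for-profit, so (d) is unavailable.
No exception displaces § 52.1.

Yes — Sora's landscaping firm must enrol each employee in the state retirement plan.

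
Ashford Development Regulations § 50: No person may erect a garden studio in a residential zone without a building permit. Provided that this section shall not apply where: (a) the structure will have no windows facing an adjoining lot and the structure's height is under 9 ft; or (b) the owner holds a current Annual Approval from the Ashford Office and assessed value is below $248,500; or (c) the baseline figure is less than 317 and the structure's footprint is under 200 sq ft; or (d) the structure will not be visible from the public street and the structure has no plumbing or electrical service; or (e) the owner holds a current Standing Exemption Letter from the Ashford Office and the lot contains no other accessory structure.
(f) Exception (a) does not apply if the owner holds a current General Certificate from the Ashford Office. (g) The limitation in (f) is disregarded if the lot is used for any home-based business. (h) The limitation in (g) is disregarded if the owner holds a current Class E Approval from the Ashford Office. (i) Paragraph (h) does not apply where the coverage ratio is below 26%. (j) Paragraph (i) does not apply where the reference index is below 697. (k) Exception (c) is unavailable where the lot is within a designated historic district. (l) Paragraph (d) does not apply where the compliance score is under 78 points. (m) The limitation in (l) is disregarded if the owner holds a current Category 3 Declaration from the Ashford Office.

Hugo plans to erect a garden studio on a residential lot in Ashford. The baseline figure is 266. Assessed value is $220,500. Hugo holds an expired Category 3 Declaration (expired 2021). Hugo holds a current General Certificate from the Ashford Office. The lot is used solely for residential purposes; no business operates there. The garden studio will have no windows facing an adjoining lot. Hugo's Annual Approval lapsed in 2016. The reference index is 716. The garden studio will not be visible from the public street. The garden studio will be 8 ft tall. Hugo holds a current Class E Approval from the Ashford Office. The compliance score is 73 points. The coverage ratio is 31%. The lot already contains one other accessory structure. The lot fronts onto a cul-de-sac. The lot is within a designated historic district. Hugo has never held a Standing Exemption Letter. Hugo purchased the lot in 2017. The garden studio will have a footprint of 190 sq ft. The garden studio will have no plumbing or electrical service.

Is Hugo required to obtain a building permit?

Yes — Hugo must obtain a building permit.

Exception (a)'s conditions are all satisfied: no windows face an adjoining lot; the structure's height is 8 ft, under the 9 ft limit. But applying paragraphs (f)–(j): (f) operates — a current General Certificate is held. (g) is not engaged (the lot is solely residential), so (f) stands. So (a) is unavailable.
Exception (b) fails — no current Annual Approval is held.
Exception (c) is satisfied on its face — the baseline figure is 266, less than the 317 limit; the structure's footprint is 190 sq ft, under the 200 sq ft limit. Turning to paragraph (k): (k) is triggered — the lot is in a historic district. Exception (c) does not apply.
Exception (d): the structure will not be visible from the street; there is no plumbing or electrical service — every condition holds. But: (l) operates against (d): the compliance score is 73 points, under the 78 points limit. (m), which would lift (l), is inapplicable — there is no Category 3 Declaration in force. Exception (d) does not apply.
Exception (e) fails — no current Standing Exemption Letter is held.
No exception displaces § 50.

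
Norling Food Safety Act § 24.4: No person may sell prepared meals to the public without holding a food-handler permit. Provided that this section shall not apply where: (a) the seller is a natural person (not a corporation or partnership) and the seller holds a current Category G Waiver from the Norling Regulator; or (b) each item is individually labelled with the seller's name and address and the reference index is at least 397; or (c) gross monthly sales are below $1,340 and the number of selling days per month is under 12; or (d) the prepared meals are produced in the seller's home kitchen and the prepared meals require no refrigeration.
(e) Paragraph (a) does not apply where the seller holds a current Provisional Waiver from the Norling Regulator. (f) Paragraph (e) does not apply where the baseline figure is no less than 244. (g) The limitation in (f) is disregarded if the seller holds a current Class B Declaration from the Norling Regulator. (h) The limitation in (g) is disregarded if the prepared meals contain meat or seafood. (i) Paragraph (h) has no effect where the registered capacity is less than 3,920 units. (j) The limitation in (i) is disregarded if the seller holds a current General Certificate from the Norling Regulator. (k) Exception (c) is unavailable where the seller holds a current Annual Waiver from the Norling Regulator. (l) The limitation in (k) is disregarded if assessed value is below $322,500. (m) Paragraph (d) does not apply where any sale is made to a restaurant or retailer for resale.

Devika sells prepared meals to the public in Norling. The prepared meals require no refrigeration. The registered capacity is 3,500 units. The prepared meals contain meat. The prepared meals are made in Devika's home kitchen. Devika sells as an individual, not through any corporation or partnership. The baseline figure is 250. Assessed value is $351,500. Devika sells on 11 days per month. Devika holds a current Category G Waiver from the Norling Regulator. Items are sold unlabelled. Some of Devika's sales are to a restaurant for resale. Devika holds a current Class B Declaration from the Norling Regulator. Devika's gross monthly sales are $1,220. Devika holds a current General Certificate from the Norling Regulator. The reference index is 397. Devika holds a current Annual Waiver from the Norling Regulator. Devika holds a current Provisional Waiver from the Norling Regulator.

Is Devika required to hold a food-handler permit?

No — exception (a) applies; Devika is not required to hold a food-handler permit.

All of (a)'s requirements are met (the seller is a natural person; a current Category G Waiver is held). As to paragraphs (e)–(j): (e) operates (a current Provisional Waiver is held), but is displaced by (f): (f) operates against (e): the baseline figure is 250, meeting the 244 threshold. (g) would limit (f) — a current Class B Declaration is held — but (h) sets (g) aside: (h) operates against (g): the prepared meals contain meat. (i) would limit (h) — the registered capacity is 3,500 units, less than the 3,920 units limit — but (j) sets (i) aside: (j) operates against (i): a current General Certificate is held. So (a) applies.
Exception (b) does not apply: items are sold unlabelled.
All of (c)'s requirements are met (gross monthly sales are $1,220, below the $1,340 limit; the number of selling days per month is 11, under the 12 limit). But: (k) applies — a current Annual Waiver is held. (l), which would lift (k), does not operate here — assessed value is $351,500, not below $322,500. (c) is therefore removed.
Exception (d) is satisfied on its face — the prepared meals are home-kitchen produced; the prepared meals are shelf-stable. But applying paragraph (m): (m) applies — some sales are to a restaurant for resale. Exception (d) does not apply.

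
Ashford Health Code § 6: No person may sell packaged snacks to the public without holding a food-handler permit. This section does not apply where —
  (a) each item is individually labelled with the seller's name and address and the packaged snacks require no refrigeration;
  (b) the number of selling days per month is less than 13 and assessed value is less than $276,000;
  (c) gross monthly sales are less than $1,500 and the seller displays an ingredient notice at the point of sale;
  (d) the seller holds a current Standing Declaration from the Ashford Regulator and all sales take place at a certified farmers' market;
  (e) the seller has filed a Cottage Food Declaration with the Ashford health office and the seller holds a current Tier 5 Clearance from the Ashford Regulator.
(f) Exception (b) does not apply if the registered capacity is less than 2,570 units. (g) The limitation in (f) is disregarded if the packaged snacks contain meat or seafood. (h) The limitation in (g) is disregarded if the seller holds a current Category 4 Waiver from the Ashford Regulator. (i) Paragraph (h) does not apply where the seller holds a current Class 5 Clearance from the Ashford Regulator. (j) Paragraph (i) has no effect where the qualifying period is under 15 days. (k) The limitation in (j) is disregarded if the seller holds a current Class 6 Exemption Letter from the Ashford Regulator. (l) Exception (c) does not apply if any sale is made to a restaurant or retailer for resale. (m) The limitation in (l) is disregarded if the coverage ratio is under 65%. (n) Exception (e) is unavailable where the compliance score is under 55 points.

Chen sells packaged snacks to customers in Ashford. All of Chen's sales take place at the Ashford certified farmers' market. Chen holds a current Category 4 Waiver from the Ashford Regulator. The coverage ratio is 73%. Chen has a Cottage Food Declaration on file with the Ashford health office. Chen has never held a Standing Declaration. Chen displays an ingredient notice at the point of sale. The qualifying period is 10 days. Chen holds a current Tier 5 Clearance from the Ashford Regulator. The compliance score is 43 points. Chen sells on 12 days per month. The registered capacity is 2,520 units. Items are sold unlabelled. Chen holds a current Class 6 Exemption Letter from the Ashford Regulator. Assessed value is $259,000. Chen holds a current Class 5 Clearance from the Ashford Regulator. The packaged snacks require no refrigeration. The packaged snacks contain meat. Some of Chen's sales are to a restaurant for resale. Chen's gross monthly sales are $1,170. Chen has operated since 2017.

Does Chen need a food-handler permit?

No — exception (b) applies; Chen is not required to hold a food-handler permit.

Exception (a) fails — items are sold unlabelled.
Exception (b)'s conditions are all satisfied: the number of selling days per month is 12, less than the 13 limit; assessed value is $259,000, less than the $276,000 limit. Considering the limiting provisions: (f) would limit (b) — the registered capacity is 2,520 units, less than the 2,570 units limit — but (g) sets (f) aside: (g) operates against (f): the packaged snacks contain meat. (h) would limit (g) — a current Category 4 Waiver is held — but (i) sets (h) aside: (i) operates against (h): a current Class 5 Clearance is held. (j) is triggered (the qualifying period is 10 days, under the 15 days limit), but is set aside by (k): (k) is engaged — a current Class 6 Exemption Letter is held. So (b) applies.
All of (c)'s requirements are met (gross monthly sales are $1,170, less than the $1,500 limit; an ingredient notice is displayed). But applying paragraphs (l)–(m): (l) operates against (c): some sales are to a restaurant for resale. (m), which would lift (l), is not engaged — the coverage ratio is 73%, not under 65%. Exception (c) does not apply.
Exception (d) requires that the seller holds a current Standing Declaration from the Ashford Regulator; but there is no Standing Declaration in force, so (d) is unavailable.
Exception (e) is satisfied on its face — a Cottage Food Declaration is on file; a current Tier 5 Clearance is held. Turning to paragraph (n): (n) operates against (e): the compliance score is 43 points, under the 55 points limit. (e) is therefore removed.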